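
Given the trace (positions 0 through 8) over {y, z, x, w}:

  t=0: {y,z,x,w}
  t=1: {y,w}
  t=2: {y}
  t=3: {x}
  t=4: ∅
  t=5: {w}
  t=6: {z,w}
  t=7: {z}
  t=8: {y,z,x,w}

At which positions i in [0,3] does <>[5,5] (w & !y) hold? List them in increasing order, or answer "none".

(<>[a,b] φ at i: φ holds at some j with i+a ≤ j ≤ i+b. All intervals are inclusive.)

0, 1

Evaluate at each i in [0,3]:
  i=0: ✓ (witness j=5)
  i=1: ✓ (witness j=6)
  i=2: ✗ (none in [7,7])
  i=3: ✗ (none in [8,8])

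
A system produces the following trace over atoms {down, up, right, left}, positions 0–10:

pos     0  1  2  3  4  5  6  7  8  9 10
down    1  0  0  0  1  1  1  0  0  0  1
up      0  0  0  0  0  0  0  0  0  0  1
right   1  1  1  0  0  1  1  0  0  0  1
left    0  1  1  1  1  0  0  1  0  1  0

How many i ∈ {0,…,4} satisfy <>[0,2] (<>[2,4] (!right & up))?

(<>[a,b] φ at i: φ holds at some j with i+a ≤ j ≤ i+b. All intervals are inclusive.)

0

Evaluate at each i in [0,4]:
  i=0: ✗ (none in [0,2])
  i=1: ✗ (none in [1,3])
  i=2: ✗ (none in [2,4])
  i=3: ✗ (none in [3,5])
  i=4: ✗ (none in [4,6])
Positions where it holds: {} → 0.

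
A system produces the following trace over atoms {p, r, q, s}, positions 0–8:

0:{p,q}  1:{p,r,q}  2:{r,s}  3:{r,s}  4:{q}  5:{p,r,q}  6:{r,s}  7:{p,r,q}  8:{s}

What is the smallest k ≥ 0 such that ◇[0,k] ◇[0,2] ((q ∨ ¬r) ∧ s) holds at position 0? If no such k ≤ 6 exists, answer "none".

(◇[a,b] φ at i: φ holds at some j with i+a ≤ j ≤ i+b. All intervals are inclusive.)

Scan j = 0,1,… for ◇[0,2] ((q ∨ ¬r) ∧ s):
  j=0: fails
  j=1: fails
  j=2: fails
  j=3: fails
  j=4: fails
  j=5: fails
  j=6: holds
First hit at j=6, so smallest k = 6-0 = 6.

6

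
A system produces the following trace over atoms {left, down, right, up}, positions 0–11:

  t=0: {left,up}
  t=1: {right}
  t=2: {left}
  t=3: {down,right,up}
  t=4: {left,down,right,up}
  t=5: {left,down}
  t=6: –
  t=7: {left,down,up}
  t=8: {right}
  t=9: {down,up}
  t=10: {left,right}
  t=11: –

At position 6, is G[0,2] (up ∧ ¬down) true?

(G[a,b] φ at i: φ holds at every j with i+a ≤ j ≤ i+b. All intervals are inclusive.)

Check (up ∧ ¬down) at every j in [6,8]:
  j=6: false
  j=7: false
  j=8: false
Fails at j=6 → formula fails.

Does not hold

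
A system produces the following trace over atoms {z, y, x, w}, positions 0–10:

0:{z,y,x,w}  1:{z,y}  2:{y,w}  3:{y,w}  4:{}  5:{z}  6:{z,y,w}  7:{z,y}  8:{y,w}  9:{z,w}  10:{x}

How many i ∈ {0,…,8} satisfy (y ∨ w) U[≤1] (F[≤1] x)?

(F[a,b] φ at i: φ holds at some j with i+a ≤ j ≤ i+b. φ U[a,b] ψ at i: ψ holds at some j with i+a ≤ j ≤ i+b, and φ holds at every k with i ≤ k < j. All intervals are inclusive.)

2

Evaluate at each i in [0,8]:
  i=0: ✓ (rhs at j=0)
  i=1: ✗ (no rhs in [1,2])
  i=2: ✗ (no rhs in [2,3])
  i=3: ✗ (no rhs in [3,4])
  i=4: ✗ (no rhs in [4,5])
  i=5: ✗ (no rhs in [5,6])
  i=6: ✗ (no rhs in [6,7])
  i=7: ✗ (no rhs in [7,8])
  i=8: ✓ (rhs at j=9; lhs holds on [8,8])
Positions where it holds: {0, 8} → 2.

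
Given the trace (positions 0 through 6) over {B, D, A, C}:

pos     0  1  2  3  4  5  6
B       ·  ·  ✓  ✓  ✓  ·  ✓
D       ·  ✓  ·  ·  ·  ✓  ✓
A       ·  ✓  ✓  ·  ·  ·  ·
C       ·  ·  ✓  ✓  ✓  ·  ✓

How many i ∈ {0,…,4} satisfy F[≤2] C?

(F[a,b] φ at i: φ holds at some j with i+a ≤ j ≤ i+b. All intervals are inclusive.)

Evaluate at each i in [0,4]:
  i=0: ✓ (witness j=2)
  i=1: ✓ (witness j=2)
  i=2: ✓ (witness j=2)
  i=3: ✓ (witness j=3)
  i=4: ✓ (witness j=4)
Positions where it holds: {0, 1, 2, 3, 4} → 5.

5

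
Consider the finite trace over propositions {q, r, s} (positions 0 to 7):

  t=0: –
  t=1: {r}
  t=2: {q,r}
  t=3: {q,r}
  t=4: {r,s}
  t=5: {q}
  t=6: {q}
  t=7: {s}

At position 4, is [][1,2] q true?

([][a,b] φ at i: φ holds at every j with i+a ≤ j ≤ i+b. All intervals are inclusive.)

Check q at every j in [5,6]:
  j=5: true
  j=6: true
All positions satisfy it → formula holds.

Holds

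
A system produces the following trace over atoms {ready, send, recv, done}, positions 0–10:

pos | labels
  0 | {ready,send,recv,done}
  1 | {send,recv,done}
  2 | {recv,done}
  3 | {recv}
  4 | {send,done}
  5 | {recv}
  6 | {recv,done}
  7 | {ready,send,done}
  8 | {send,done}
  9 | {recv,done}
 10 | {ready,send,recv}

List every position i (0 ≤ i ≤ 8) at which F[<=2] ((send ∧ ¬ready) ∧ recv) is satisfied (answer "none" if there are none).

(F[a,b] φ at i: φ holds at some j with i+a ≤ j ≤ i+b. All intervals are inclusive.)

Evaluate at each i in [0,8]:
  i=0: ✓ (witness j=1)
  i=1: ✓ (witness j=1)
  i=2: ✗ (none in [2,4])
  i=3: ✗ (none in [3,5])
  i=4: ✗ (none in [4,6])
  i=5: ✗ (none in [5,7])
  i=6: ✗ (none in [6,8])
  i=7: ✗ (none in [7,9])
  i=8: ✗ (none in [8,10])

0, 1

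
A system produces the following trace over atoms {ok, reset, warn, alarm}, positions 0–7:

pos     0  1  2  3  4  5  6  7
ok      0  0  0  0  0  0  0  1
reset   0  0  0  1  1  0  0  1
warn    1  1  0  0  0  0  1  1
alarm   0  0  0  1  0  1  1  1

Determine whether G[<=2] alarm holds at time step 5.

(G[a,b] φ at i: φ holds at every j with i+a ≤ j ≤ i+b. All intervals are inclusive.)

Holds

Check alarm at every j in [5,7]:
  j=5: true
  j=6: true
  j=7: true
All positions satisfy it → formula holds.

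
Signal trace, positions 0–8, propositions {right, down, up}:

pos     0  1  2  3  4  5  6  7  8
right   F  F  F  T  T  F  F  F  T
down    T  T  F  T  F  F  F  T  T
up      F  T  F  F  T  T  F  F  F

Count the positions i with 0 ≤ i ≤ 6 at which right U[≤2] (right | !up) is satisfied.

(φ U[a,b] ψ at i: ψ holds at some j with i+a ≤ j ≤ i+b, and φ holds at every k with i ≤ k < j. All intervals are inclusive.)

Evaluate at each i in [0,6]:
  i=0: ✓ (rhs at j=0)
  i=1: ✗ (lhs fails at k=1 before rhs at j=2)
  i=2: ✓ (rhs at j=2)
  i=3: ✓ (rhs at j=3)
  i=4: ✓ (rhs at j=4)
  i=5: ✗ (lhs fails at k=5 before rhs at j=6)
  i=6: ✓ (rhs at j=6)
Positions where it holds: {0, 2, 3, 4, 6} → 5.

5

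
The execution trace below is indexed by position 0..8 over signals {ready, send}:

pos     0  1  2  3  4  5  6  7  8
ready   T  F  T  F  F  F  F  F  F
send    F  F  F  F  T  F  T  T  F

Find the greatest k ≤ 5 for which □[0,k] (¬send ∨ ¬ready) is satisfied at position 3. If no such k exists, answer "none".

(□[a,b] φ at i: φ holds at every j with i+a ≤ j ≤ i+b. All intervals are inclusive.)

5

(¬send ∨ ¬ready) must hold from j=3 onward; find where it first fails.
  j=3: holds
  j=4: holds
  j=5: holds
  j=6: holds
  j=7: holds
  j=8: holds
Holds through j=8; largest k = 5.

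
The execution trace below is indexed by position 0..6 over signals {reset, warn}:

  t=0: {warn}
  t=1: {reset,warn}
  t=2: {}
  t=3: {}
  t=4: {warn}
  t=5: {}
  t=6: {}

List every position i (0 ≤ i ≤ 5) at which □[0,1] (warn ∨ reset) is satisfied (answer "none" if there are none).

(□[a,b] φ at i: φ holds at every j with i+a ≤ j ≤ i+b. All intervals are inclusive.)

Evaluate at each i in [0,5]:
  i=0: ✓ (all of [0,1])
  i=1: ✗ (fails at j=2)
  i=2: ✗ (fails at j=2)
  i=3: ✗ (fails at j=3)
  i=4: ✗ (fails at j=5)
  i=5: ✗ (fails at j=5)

0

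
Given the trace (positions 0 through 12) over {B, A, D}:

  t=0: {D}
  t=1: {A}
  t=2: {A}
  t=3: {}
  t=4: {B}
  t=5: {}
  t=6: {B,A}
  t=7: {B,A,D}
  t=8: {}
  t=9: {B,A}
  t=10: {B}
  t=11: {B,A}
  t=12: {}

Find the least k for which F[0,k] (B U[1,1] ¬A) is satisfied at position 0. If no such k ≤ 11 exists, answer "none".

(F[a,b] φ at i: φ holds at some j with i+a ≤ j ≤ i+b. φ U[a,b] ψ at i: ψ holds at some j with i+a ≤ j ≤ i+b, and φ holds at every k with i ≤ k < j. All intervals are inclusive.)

Scan j = 0,1,… for (B U[1,1] ¬A):
  j=0: fails
  j=1: fails
  j=2: fails
  j=3: fails
  j=4: holds
First hit at j=4, so smallest k = 4-0 = 4.

4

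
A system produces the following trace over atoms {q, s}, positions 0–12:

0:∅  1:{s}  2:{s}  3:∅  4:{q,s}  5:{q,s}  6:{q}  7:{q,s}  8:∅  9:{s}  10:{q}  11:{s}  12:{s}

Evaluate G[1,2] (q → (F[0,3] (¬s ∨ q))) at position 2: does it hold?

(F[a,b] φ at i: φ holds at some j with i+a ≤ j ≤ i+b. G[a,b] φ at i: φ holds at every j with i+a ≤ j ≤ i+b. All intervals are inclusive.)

Holds

Check (q → (F[0,3] (¬s ∨ q))) at every j in [3,4]:
  j=3: antecedent false → ✓
  j=4: antecedent true; consequent holds (witness at 4) → ✓
All positions satisfy it → formula holds.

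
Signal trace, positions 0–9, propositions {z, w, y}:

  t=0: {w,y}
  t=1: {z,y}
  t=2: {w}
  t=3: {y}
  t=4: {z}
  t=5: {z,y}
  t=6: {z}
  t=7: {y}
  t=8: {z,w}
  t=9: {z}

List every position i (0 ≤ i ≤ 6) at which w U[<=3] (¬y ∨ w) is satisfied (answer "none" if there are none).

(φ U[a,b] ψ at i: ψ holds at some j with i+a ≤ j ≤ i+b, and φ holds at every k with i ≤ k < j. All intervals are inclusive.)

0, 2, 4, 6

Evaluate at each i in [0,6]:
  i=0: ✓ (rhs at j=0)
  i=1: ✗ (lhs fails at k=1 before rhs at j=2)
  i=2: ✓ (rhs at j=2)
  i=3: ✗ (lhs fails at k=3 before rhs at j=4)
  i=4: ✓ (rhs at j=4)
  i=5: ✗ (lhs fails at k=5 before rhs at j=6)
  i=6: ✓ (rhs at j=6)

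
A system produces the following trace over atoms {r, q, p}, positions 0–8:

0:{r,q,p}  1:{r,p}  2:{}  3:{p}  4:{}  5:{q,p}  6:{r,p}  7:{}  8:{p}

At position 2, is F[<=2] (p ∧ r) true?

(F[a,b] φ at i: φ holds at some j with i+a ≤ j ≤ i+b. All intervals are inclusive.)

False

Check (p ∧ r) at each j in [2,4]:
  j=2: false
  j=3: false
  j=4: false
No position in the window satisfies it → formula fails.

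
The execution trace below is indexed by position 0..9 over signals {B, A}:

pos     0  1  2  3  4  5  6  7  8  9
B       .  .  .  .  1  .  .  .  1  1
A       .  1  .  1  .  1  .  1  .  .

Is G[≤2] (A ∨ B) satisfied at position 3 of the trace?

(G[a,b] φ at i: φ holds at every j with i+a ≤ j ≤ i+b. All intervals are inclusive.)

Yes

Check (A ∨ B) at every j in [3,5]:
  j=3: true
  j=4: true
  j=5: true
All positions satisfy it → formula holds.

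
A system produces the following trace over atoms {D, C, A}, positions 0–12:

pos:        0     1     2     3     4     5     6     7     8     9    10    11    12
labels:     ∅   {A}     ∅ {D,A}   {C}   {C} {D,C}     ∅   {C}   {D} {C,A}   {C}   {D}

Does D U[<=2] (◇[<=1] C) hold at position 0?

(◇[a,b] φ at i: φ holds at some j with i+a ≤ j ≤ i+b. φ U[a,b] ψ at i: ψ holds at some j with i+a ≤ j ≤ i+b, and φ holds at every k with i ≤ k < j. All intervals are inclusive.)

Need some j in [0,2] with ◇[<=1] C, and D at every k in [0,j-1].
  j=0: ◇[<=1] C — fails (none in [0,1]).
  j=1: ◇[<=1] C — fails (none in [1,2]).
  j=2: ◇[<=1] C — fails (none in [2,3]).
No j in the window works → until fails.

False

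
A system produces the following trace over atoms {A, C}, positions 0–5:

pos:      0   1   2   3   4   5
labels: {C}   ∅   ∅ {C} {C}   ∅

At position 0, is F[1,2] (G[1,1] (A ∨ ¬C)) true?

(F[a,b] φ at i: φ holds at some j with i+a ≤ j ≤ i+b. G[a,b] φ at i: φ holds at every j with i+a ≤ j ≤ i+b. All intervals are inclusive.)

Holds

Check G[1,1] (A ∨ ¬C) at each j in [1,2]:
  j=1: holds on [2,2]
  j=2: fails at 3
Found at j=1 → formula holds.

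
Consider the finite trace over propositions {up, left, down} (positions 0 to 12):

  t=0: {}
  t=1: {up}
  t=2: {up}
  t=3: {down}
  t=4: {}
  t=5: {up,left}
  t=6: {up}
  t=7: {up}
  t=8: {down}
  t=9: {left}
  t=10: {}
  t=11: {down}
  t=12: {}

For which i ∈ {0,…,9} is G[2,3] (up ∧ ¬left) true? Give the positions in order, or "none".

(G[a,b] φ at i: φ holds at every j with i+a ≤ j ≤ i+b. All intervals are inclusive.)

Evaluate at each i in [0,9]:
  i=0: ✗ (fails at j=3)
  i=1: ✗ (fails at j=3)
  i=2: ✗ (fails at j=4)
  i=3: ✗ (fails at j=5)
  i=4: ✓ (all of [6,7])
  i=5: ✗ (fails at j=8)
  i=6: ✗ (fails at j=8)
  i=7: ✗ (fails at j=9)
  i=8: ✗ (fails at j=10)
  i=9: ✗ (fails at j=11)

4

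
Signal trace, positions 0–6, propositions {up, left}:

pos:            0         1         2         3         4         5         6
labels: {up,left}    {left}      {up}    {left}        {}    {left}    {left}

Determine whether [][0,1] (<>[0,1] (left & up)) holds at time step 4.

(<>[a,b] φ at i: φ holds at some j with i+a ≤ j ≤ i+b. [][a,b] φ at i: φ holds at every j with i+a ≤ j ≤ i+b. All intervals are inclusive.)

Check <>[0,1] (left & up) at every j in [4,5]:
  j=4: fails (none in [4,5])
  j=5: fails (none in [5,6])
Fails at j=4 → formula fails.

No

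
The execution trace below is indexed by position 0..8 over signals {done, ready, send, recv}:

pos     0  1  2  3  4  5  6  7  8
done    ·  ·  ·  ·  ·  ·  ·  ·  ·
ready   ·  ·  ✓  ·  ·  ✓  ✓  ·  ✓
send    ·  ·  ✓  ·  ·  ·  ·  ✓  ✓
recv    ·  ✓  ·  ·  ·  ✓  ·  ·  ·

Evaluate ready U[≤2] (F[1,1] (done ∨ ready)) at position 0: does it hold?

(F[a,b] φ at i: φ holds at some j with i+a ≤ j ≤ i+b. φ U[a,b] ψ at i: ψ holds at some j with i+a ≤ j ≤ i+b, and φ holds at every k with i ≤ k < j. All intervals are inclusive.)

Need some j in [0,2] with F[1,1] (done ∨ ready), and ready at every k in [0,j-1].
  j=0: F[1,1] (done ∨ ready) — fails (none in [1,1]).
  j=1: F[1,1] (done ∨ ready) holds, but ready fails at k=0 → not this j.
  j=2: F[1,1] (done ∨ ready) — fails (none in [3,3]).
No j in the window works → until fails.

No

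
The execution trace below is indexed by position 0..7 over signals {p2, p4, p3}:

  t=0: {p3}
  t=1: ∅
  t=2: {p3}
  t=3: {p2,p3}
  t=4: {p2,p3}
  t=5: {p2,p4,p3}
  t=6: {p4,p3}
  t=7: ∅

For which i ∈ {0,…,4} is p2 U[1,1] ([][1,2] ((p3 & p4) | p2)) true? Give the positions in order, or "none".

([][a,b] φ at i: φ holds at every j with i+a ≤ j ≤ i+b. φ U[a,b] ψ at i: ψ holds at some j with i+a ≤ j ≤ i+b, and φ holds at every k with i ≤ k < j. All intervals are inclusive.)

3

Evaluate at each i in [0,4]:
  i=0: ✗ (no rhs in [1,1])
  i=1: ✗ (lhs fails at k=1 before rhs at j=2)
  i=2: ✗ (lhs fails at k=2 before rhs at j=3)
  i=3: ✓ (rhs at j=4; lhs holds on [3,3])
  i=4: ✗ (no rhs in [5,5])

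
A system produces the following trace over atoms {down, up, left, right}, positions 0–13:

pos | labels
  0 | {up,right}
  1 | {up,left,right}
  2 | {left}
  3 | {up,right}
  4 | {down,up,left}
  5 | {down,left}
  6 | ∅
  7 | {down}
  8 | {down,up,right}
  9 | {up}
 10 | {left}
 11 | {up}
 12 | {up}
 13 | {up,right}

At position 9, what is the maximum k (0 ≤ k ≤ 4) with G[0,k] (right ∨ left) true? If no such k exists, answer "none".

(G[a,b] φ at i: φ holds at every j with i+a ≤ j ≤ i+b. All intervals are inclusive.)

none

(right ∨ left) must hold from j=9 onward; find where it first fails.
  j=9: fails → no k works.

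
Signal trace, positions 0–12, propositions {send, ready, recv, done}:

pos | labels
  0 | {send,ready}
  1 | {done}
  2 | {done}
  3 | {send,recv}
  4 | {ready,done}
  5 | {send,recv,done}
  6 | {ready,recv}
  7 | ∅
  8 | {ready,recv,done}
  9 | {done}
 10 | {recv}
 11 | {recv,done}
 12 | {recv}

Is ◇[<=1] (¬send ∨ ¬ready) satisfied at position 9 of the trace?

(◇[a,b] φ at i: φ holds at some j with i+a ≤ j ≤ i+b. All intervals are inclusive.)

True

Check (¬send ∨ ¬ready) at each j in [9,10]:
  j=9: true
  j=10: true
Found at j=9 → formula holds.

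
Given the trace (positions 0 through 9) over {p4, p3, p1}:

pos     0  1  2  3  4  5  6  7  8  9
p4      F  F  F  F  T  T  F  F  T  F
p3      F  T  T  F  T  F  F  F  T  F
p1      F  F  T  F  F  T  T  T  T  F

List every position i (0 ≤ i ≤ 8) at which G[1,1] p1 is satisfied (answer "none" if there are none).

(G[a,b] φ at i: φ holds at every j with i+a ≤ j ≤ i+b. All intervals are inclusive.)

Evaluate at each i in [0,8]:
  i=0: ✗ (fails at j=1)
  i=1: ✓ (all of [2,2])
  i=2: ✗ (fails at j=3)
  i=3: ✗ (fails at j=4)
  i=4: ✓ (all of [5,5])
  i=5: ✓ (all of [6,6])
  i=6: ✓ (all of [7,7])
  i=7: ✓ (all of [8,8])
  i=8: ✗ (fails at j=9)

1, 4, 5, 6, 7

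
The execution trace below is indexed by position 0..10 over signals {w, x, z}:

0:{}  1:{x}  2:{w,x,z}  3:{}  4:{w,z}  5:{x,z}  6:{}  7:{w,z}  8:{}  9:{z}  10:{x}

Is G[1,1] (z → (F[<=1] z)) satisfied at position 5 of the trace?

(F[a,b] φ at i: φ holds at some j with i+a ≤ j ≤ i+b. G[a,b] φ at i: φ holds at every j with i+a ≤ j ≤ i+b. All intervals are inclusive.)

Holds

Check (z → (F[<=1] z)) at every j in [6,6]:
  j=6: antecedent false → ✓
All positions satisfy it → formula holds.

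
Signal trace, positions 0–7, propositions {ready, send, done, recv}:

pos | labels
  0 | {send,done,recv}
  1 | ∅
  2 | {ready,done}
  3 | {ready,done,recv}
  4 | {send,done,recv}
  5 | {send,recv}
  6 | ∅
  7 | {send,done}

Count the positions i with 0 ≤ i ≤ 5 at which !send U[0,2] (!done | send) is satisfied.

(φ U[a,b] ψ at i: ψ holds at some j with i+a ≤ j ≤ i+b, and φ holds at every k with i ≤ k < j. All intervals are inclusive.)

6

Evaluate at each i in [0,5]:
  i=0: ✓ (rhs at j=0)
  i=1: ✓ (rhs at j=1)
  i=2: ✓ (rhs at j=4; lhs holds on [2,3])
  i=3: ✓ (rhs at j=4; lhs holds on [3,3])
  i=4: ✓ (rhs at j=4)
  i=5: ✓ (rhs at j=5)
Positions where it holds: {0, 1, 2, 3, 4, 5} → 6.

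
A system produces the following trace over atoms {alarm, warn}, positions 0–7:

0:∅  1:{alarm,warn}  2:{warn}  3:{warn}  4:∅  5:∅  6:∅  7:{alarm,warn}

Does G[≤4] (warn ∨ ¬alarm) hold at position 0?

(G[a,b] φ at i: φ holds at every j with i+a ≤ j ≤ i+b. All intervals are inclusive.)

Holds

Check (warn ∨ ¬alarm) at every j in [0,4]:
  j=0: true
  j=1: true
  j=2: true
  j=3: true
  j=4: true
All positions satisfy it → formula holds.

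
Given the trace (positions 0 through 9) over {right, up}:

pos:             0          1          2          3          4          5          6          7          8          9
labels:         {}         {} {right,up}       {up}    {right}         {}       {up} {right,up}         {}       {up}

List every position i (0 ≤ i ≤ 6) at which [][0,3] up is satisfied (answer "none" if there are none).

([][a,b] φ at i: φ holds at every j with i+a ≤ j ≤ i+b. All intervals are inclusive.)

Evaluate at each i in [0,6]:
  i=0: ✗ (fails at j=0)
  i=1: ✗ (fails at j=1)
  i=2: ✗ (fails at j=4)
  i=3: ✗ (fails at j=4)
  i=4: ✗ (fails at j=4)
  i=5: ✗ (fails at j=5)
  i=6: ✗ (fails at j=8)

none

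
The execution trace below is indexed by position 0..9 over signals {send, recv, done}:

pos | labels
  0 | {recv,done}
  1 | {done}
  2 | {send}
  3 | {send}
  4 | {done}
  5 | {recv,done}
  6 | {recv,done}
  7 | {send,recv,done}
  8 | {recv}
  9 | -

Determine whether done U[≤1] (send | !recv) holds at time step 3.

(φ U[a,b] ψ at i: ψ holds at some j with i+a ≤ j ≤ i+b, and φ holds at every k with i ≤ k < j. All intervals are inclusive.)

Need some j in [3,4] with (send | !recv), and done at every k in [3,j-1].
  j=3: (send | !recv) holds; no prefix to check → satisfied.

Yes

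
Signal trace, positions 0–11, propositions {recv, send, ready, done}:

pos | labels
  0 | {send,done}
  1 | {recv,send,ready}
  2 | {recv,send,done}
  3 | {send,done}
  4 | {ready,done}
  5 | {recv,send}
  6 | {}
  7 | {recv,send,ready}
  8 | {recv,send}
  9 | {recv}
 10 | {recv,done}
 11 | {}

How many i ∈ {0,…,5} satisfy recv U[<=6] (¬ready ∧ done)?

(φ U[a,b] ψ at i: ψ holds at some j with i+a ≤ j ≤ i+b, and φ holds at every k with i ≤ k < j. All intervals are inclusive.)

4

Evaluate at each i in [0,5]:
  i=0: ✓ (rhs at j=0)
  i=1: ✓ (rhs at j=2; lhs holds on [1,1])
  i=2: ✓ (rhs at j=2)
  i=3: ✓ (rhs at j=3)
  i=4: ✗ (lhs fails at k=4 before rhs at j=10)
  i=5: ✗ (lhs fails at k=6 before rhs at j=10)
Positions where it holds: {0, 1, 2, 3} → 4.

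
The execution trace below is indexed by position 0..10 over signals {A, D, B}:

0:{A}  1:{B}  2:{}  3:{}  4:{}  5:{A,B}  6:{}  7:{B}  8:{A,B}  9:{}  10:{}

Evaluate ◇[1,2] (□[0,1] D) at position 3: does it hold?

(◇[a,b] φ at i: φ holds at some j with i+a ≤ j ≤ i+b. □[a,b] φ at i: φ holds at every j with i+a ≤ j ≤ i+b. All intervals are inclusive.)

Check □[0,1] D at each j in [4,5]:
  j=4: fails at 4
  j=5: fails at 5
No position in the window satisfies it → formula fails.

Does not hold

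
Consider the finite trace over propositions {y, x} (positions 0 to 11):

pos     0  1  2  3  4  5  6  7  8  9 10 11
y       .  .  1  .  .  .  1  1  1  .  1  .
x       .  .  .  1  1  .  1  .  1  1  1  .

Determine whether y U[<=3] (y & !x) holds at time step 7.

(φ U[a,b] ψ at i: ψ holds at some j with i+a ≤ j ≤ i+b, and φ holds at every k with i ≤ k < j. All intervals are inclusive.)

Need some j in [7,10] with (y & !x), and y at every k in [7,j-1].
  j=7: (y & !x) holds; no prefix to check → satisfied.

True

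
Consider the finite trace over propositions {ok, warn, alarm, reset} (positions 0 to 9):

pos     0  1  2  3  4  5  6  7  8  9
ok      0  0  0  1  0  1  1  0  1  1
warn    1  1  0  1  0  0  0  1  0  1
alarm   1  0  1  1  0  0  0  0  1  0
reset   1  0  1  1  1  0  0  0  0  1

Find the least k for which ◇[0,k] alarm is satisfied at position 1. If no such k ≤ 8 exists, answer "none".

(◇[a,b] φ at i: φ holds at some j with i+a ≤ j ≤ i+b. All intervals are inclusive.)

Scan j = 1,2,… for alarm:
  j=1: fails
  j=2: holds
First hit at j=2, so smallest k = 2-1 = 1.

1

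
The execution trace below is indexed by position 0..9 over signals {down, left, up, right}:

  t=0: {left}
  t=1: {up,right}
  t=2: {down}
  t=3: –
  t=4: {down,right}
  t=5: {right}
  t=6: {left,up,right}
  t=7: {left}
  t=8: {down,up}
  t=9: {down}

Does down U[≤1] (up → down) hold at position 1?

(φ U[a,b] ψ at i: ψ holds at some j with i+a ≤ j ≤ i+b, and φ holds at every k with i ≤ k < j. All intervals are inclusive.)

Need some j in [1,2] with (up → down), and down at every k in [1,j-1].
  j=1: (up → down) false.
  j=2: (up → down) holds, but down fails at k=1 → not this j.
No j in the window works → until fails.

False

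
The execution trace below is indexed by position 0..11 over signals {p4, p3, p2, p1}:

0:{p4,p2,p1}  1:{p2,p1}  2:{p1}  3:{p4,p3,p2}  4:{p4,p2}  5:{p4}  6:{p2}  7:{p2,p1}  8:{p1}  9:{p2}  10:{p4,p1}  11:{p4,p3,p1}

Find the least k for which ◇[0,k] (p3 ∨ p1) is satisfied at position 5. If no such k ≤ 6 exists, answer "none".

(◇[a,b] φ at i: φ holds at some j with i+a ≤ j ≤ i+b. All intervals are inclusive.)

Scan j = 5,6,… for (p3 ∨ p1):
  j=5: fails
  j=6: fails
  j=7: holds
First hit at j=7, so smallest k = 7-5 = 2.

2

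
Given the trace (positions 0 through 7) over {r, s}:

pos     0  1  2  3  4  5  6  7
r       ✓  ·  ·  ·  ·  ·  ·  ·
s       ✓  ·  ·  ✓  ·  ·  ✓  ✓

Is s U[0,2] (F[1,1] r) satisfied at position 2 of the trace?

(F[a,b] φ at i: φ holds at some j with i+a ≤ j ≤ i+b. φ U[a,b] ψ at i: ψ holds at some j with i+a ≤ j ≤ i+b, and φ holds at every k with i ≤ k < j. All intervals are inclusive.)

Need some j in [2,4] with F[1,1] r, and s at every k in [2,j-1].
  j=2: F[1,1] r — fails (none in [3,3]).
  j=3: F[1,1] r — fails (none in [4,4]).
  j=4: F[1,1] r — fails (none in [5,5]).
No j in the window works → until fails.

False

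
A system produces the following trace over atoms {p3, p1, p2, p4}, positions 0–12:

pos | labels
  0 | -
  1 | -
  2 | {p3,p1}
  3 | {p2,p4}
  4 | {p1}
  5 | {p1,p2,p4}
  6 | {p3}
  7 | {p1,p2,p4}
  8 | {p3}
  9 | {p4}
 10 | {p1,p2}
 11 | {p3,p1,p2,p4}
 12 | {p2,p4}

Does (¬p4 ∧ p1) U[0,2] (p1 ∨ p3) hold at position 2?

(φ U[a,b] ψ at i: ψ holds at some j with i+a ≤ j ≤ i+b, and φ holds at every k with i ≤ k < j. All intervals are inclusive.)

Need some j in [2,4] with (p1 ∨ p3), and (¬p4 ∧ p1) at every k in [2,j-1].
  j=2: (p1 ∨ p3) holds; no prefix to check → satisfied.

True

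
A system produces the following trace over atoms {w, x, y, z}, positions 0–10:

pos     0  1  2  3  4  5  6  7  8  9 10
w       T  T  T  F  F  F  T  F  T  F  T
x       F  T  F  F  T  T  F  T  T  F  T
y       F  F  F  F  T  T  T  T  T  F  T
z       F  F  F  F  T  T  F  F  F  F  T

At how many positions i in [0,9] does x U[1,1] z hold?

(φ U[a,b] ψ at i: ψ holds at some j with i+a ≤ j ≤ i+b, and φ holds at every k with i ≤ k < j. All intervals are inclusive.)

Evaluate at each i in [0,9]:
  i=0: ✗ (no rhs in [1,1])
  i=1: ✗ (no rhs in [2,2])
  i=2: ✗ (no rhs in [3,3])
  i=3: ✗ (lhs fails at k=3 before rhs at j=4)
  i=4: ✓ (rhs at j=5; lhs holds on [4,4])
  i=5: ✗ (no rhs in [6,6])
  i=6: ✗ (no rhs in [7,7])
  i=7: ✗ (no rhs in [8,8])
  i=8: ✗ (no rhs in [9,9])
  i=9: ✗ (lhs fails at k=9 before rhs at j=10)
Positions where it holds: {4} → 1.

1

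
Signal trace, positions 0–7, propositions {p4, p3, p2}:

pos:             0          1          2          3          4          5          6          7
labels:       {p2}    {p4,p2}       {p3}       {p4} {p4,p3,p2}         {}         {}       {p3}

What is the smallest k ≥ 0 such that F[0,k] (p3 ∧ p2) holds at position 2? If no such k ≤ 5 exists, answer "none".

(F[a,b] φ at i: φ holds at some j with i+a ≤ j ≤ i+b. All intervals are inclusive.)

2

Scan j = 2,3,… for (p3 ∧ p2):
  j=2: fails
  j=3: fails
  j=4: holds
First hit at j=4, so smallest k = 4-2 = 2.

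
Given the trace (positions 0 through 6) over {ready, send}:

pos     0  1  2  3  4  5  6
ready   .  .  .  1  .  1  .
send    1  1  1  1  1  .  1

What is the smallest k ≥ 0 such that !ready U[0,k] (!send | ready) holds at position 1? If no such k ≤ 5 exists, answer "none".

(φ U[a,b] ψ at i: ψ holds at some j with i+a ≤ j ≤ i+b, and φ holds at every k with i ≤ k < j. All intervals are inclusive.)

2

Need earliest j ≥ 1 with (!send | ready), and !ready at every k in [1,j-1].
  j=1: rhs fails.
  j=2: rhs fails.
  j=3: rhs holds; lhs holds on [1,2]. k = 2.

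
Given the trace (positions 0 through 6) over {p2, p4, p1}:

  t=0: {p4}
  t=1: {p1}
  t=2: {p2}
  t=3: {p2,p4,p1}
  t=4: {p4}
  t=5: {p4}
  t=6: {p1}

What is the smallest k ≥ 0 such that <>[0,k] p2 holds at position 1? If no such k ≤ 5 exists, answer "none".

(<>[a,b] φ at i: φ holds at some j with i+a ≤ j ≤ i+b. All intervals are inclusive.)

1

Scan j = 1,2,… for p2:
  j=1: fails
  j=2: holds
First hit at j=2, so smallest k = 2-1 = 1.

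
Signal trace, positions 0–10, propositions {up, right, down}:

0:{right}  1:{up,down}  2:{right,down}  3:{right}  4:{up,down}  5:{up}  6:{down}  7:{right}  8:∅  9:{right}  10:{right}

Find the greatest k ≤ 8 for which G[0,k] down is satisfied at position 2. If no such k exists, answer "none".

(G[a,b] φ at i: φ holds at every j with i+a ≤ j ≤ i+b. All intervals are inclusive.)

down must hold from j=2 onward; find where it first fails.
  j=2: holds
  j=3: fails
Holds on [2,2], so largest k = 0.

0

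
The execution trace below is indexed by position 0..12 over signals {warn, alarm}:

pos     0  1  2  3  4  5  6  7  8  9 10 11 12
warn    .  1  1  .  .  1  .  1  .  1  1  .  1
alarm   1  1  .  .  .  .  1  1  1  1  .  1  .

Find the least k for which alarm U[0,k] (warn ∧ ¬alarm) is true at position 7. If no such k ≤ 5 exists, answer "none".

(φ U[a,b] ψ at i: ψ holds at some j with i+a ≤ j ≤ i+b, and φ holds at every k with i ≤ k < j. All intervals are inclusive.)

Need earliest j ≥ 7 with (warn ∧ ¬alarm), and alarm at every k in [7,j-1].
  j=7: rhs fails.
  j=8: rhs fails.
  j=9: rhs fails.
  j=10: rhs holds; lhs holds on [7,9]. k = 3.

3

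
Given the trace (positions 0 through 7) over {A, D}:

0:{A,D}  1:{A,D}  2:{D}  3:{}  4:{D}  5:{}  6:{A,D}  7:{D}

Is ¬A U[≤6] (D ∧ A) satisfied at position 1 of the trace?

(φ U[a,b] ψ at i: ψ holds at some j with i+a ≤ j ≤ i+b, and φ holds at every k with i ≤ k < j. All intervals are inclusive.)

Need some j in [1,7] with (D ∧ A), and ¬A at every k in [1,j-1].
  j=1: (D ∧ A) holds; no prefix to check → satisfied.

True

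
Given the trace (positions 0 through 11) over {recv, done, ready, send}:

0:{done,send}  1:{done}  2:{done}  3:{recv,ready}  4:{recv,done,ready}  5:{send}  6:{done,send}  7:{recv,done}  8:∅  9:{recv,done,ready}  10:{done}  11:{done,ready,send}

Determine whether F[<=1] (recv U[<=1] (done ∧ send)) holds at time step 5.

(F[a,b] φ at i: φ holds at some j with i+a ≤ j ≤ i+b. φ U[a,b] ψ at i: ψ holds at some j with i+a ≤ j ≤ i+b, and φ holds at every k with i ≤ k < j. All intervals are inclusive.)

True

Check (recv U[<=1] (done ∧ send)) at each j in [5,6]:
  j=5: fails
  j=6: holds
Found at j=6 → formula holds.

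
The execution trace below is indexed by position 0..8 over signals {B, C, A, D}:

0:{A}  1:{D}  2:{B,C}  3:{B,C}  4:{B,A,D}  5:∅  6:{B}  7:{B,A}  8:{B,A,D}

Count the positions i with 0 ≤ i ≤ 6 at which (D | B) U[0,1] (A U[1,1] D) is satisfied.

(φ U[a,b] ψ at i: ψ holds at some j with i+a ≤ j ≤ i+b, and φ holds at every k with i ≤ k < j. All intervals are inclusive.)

2

Evaluate at each i in [0,6]:
  i=0: ✓ (rhs at j=0)
  i=1: ✗ (no rhs in [1,2])
  i=2: ✗ (no rhs in [2,3])
  i=3: ✗ (no rhs in [3,4])
  i=4: ✗ (no rhs in [4,5])
  i=5: ✗ (no rhs in [5,6])
  i=6: ✓ (rhs at j=7; lhs holds on [6,6])
Positions where it holds: {0, 6} → 2.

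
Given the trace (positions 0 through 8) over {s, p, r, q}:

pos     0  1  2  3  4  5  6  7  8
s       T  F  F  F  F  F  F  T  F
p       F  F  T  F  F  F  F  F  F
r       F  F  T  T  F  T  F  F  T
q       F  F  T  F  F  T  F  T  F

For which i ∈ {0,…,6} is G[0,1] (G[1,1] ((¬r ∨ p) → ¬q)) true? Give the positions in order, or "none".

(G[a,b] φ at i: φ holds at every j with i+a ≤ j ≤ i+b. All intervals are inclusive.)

Evaluate at each i in [0,6]:
  i=0: ✗ (fails at j=1)
  i=1: ✗ (fails at j=1)
  i=2: ✓ (all of [2,3])
  i=3: ✓ (all of [3,4])
  i=4: ✓ (all of [4,5])
  i=5: ✗ (fails at j=6)
  i=6: ✗ (fails at j=6)

2, 3, 4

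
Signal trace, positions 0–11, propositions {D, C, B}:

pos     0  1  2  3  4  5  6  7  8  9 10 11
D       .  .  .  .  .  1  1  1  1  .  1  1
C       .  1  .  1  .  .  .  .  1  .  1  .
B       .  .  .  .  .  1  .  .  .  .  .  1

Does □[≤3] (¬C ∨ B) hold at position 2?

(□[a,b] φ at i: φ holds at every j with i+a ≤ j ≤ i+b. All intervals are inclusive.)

False

Check (¬C ∨ B) at every j in [2,5]:
  j=2: true
  j=3: false
  j=4: true
  j=5: true
Fails at j=3 → formula fails.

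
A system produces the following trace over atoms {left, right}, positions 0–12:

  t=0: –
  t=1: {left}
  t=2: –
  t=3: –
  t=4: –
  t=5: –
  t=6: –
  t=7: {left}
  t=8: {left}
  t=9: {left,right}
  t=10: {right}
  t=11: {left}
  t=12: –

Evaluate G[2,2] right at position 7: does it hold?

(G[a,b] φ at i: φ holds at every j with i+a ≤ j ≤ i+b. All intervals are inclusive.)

Check right at every j in [9,9]:
  j=9: true
All positions satisfy it → formula holds.

Holds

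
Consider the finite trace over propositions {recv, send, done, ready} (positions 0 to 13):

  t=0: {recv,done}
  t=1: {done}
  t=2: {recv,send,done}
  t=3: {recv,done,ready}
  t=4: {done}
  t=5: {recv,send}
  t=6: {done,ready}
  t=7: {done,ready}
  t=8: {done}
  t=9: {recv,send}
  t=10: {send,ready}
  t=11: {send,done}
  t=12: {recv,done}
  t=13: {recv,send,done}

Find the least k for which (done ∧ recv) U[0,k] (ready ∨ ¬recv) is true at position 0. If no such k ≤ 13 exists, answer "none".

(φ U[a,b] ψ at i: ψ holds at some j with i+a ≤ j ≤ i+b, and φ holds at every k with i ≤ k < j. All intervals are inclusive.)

Need earliest j ≥ 0 with (ready ∨ ¬recv), and (done ∧ recv) at every k in [0,j-1].
  j=0: rhs fails.
  j=1: rhs holds; lhs holds on [0,0]. k = 1.

1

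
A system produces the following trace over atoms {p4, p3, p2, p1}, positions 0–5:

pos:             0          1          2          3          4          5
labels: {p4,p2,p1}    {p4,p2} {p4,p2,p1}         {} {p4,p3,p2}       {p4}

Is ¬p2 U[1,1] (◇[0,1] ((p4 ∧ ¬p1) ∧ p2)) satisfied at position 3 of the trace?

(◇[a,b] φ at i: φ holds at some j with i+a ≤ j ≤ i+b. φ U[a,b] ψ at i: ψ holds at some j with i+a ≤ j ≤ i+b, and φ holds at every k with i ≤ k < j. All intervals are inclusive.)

Yes

Need some j in [4,4] with ◇[0,1] ((p4 ∧ ¬p1) ∧ p2), and ¬p2 at every k in [3,j-1].
  j=4: ◇[0,1] ((p4 ∧ ¬p1) ∧ p2) holds; ¬p2 holds at every k in [3,3] → satisfied.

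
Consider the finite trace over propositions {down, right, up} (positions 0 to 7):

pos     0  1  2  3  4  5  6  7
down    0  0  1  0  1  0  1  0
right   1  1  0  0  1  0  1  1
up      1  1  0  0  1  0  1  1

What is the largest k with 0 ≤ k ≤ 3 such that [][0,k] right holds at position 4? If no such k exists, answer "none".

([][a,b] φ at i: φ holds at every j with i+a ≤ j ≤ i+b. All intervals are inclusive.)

0

right must hold from j=4 onward; find where it first fails.
  j=4: holds
  j=5: fails
Holds on [4,4], so largest k = 0.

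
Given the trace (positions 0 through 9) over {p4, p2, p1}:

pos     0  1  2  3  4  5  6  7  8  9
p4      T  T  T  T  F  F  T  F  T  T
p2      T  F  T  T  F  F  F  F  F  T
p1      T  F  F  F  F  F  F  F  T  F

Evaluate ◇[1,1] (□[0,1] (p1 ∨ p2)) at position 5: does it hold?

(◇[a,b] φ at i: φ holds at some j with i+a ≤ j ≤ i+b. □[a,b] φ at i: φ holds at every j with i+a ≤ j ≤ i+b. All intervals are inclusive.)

Check □[0,1] (p1 ∨ p2) at each j in [6,6]:
  j=6: fails at 6
No position in the window satisfies it → formula fails.

False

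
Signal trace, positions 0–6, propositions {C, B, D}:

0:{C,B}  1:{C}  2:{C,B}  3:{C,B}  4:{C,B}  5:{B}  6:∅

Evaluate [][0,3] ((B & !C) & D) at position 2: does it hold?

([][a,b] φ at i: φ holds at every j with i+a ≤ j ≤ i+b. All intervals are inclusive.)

No

Check ((B & !C) & D) at every j in [2,5]:
  j=2: false
  j=3: false
  j=4: false
  j=5: false
Fails at j=2 → formula fails.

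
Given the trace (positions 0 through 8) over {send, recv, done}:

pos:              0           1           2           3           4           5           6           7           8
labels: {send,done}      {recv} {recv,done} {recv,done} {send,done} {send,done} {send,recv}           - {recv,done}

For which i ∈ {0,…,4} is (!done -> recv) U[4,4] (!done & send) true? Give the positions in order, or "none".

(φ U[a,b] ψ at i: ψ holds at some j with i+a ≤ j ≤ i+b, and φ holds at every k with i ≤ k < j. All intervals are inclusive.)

Evaluate at each i in [0,4]:
  i=0: ✗ (no rhs in [4,4])
  i=1: ✗ (no rhs in [5,5])
  i=2: ✓ (rhs at j=6; lhs holds on [2,5])
  i=3: ✗ (no rhs in [7,7])
  i=4: ✗ (no rhs in [8,8])

2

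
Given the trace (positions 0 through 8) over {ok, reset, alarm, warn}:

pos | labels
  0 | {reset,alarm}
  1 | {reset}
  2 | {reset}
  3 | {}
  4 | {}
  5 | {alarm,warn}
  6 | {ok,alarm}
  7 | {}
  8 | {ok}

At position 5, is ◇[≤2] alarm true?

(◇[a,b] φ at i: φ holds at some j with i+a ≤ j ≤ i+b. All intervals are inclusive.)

Holds

Check alarm at each j in [5,7]:
  j=5: true
  j=6: true
  j=7: false
Found at j=5 → formula holds.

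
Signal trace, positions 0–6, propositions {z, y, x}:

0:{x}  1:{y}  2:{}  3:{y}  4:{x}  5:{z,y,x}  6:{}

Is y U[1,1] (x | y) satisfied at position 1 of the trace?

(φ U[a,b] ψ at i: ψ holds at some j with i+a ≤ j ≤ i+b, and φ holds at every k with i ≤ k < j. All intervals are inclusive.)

Need some j in [2,2] with (x | y), and y at every k in [1,j-1].
  j=2: (x | y) false.
No j in the window works → until fails.

Does not hold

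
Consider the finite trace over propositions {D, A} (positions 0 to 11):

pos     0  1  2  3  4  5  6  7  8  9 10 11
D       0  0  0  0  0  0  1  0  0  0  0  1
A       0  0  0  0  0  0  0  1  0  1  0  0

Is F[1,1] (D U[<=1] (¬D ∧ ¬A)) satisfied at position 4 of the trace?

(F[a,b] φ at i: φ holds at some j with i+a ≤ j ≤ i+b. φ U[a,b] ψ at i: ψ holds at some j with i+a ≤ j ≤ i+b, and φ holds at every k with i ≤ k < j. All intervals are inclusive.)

Holds

Check (D U[<=1] (¬D ∧ ¬A)) at each j in [5,5]:
  j=5: holds
Found at j=5 → formula holds.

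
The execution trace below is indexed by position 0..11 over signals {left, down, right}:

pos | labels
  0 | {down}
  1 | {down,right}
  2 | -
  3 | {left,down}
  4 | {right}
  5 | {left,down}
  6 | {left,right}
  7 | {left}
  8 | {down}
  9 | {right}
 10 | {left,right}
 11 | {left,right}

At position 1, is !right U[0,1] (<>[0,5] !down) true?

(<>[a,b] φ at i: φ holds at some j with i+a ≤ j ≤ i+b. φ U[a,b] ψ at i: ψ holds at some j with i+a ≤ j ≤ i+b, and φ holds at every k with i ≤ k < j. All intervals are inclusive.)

True

Need some j in [1,2] with <>[0,5] !down, and !right at every k in [1,j-1].
  j=1: <>[0,5] !down holds; no prefix to check → satisfied.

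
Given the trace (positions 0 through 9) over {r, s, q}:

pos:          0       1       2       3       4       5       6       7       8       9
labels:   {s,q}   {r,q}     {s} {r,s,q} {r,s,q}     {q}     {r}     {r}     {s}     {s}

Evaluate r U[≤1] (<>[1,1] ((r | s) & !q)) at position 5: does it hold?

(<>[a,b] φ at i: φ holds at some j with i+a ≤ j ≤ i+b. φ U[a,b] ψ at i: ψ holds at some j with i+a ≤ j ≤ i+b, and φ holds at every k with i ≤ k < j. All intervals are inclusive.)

Need some j in [5,6] with <>[1,1] ((r | s) & !q), and r at every k in [5,j-1].
  j=5: <>[1,1] ((r | s) & !q) holds; no prefix to check → satisfied.

Yes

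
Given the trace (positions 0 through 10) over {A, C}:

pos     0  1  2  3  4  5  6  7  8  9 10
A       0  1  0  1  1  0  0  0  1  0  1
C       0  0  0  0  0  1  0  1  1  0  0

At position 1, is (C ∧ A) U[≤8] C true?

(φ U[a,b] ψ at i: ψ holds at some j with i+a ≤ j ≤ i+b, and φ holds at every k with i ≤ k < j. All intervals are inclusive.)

False

Need some j in [1,9] with C, and (C ∧ A) at every k in [1,j-1].
  j=1: C false.
  j=2: C false.
  j=3: C false.
  j=4: C false.
  j=5: C holds, but (C ∧ A) fails at k=1 → not this j.
  j=6: C false.
  j=7: C holds, but (C ∧ A) fails at k=1 → not this j.
  j=8: C holds, but (C ∧ A) fails at k=1 → not this j.
  j=9: C false.
No j in the window works → until fails.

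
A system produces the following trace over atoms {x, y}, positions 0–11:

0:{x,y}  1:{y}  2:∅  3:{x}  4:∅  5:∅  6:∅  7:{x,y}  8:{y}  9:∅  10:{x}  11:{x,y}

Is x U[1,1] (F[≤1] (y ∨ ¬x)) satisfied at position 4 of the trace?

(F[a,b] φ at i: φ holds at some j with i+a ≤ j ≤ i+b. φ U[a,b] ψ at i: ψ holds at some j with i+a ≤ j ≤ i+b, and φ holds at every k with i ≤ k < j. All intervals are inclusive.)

Does not hold

Need some j in [5,5] with F[≤1] (y ∨ ¬x), and x at every k in [4,j-1].
  j=5: F[≤1] (y ∨ ¬x) holds, but x fails at k=4 → not this j.
No j in the window works → until fails.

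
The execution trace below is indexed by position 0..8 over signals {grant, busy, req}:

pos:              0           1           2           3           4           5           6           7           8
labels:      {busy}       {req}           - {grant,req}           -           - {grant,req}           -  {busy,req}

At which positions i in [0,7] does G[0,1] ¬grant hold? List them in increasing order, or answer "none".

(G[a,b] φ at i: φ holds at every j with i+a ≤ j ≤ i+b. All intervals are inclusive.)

Evaluate at each i in [0,7]:
  i=0: ✓ (all of [0,1])
  i=1: ✓ (all of [1,2])
  i=2: ✗ (fails at j=3)
  i=3: ✗ (fails at j=3)
  i=4: ✓ (all of [4,5])
  i=5: ✗ (fails at j=6)
  i=6: ✗ (fails at j=6)
  i=7: ✓ (all of [7,8])

0, 1, 4, 7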